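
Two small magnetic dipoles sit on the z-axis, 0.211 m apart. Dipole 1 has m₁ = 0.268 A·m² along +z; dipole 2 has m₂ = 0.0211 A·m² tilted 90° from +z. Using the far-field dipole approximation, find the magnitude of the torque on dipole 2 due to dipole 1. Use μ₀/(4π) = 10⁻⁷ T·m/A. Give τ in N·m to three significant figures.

Dipole B is on the axis of dipole A, so B₁ there is axial: B₁ = (μ₀/4π)·2m₁/r³ along +z.
B₁ = 2(10⁻⁷)(0.268)/(0.211)³ = 5.706×10⁻⁶ T.
τ = m₂ B₁ sinθ.
τ = (0.0211)(5.706×10⁻⁶)·sin90° = 1.204×10⁻⁷ N·m.

τ ≈ 1.20×10⁻⁷ N·m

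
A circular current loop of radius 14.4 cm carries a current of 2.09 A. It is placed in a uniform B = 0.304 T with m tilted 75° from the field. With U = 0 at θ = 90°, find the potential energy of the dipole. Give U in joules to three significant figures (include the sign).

U ≈ -0.0107 J

Magnetic moment m = IA = Iπa² = (2.09)·π·(0.144)² = 0.1362 A·m².
U = −m·B = −mB cosθ.
U = −(0.1362)(0.304)·cos75° = -0.01072 J.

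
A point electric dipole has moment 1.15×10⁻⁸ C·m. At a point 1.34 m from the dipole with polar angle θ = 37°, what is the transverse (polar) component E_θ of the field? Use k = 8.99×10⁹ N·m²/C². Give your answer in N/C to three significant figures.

E_θ ≈ 25.9 N/C

For a dipole, E_θ = (kp sinθ)/r³.
kp/r³ = (8.99×10⁹)(1.15×10⁻⁸)/(1.34)³ = 42.97 N/C.
E_θ = 42.97·sin37° = 25.86 N/C.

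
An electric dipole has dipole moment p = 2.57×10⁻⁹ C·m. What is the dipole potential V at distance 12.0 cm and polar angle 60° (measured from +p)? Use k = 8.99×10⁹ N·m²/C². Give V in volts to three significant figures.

The dipole potential is V = kp cosθ / r².
V = (8.99×10⁹)(2.57×10⁻⁹)·cos60° / (0.120)² = 802.2 V.

V ≈ 802 V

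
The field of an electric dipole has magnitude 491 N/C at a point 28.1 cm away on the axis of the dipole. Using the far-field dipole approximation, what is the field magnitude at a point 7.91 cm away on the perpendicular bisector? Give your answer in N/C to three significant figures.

Dipole fields scale as 1/r³ in the far field.
The axial field is twice the equatorial field at the same r, so the geometry factor is 1/2.
E₂ = E₁ · (1/2) · (r₁/r₂)³ = 491 · 0.5 · (28.1/7.91)³.
(r₁/r₂)³ = (3.552)³ = 44.83.
E₂ ≈ 1.101×10⁴ N/C.

E ≈ 1.10×10⁴ N/C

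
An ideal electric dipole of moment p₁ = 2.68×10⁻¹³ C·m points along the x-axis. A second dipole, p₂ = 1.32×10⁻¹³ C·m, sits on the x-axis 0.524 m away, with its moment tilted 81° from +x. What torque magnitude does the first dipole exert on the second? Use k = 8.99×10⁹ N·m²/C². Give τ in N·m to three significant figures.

τ ≈ 4.37×10⁻¹⁵ N·m

The second dipole sits on the axis of the first, so the field there is axial: E₁ = 2kp₁/r³ along +x.
E₁ = 2(8.99×10⁹)(2.68×10⁻¹³)/(0.524)³ = 0.03349 N/C.
Torque on the second dipole: τ = p₂ E₁ sinθ.
τ = (1.32×10⁻¹³)(0.03349)·sin81° = 4.366×10⁻¹⁵ N·m.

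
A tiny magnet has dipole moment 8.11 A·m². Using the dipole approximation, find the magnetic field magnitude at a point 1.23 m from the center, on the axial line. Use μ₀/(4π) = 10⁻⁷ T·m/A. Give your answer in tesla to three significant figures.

On axis B = (μ₀/4π)·2m/r³.
B = 2·(10⁻⁷)·(8.11) / (1.23)³ = 8.716×10⁻⁷ T.

B ≈ 8.72×10⁻⁷ T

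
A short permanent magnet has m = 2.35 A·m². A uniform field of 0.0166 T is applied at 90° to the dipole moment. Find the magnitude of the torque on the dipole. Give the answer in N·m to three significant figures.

Torque on a magnetic dipole: τ = mB sinθ.
τ = (2.35)(0.0166)·sin90° = 0.03901 N·m.

τ ≈ 0.0390 N·m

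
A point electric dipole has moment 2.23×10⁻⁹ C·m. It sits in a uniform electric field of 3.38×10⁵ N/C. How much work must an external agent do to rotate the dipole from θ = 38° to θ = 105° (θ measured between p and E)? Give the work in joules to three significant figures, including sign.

W_ext = ΔU = U(θ₂) − U(θ₁) = −pE cosθ₂ − (−pE cosθ₁) = pE(cosθ₁ − cosθ₂).
W = (2.23×10⁻⁹)(3.38×10⁵)·(cos38° − cos105°) = (7.537×10⁻⁴)·(+1.0468) = 7.890×10⁻⁴ J.

W ≈ 7.89×10⁻⁴ J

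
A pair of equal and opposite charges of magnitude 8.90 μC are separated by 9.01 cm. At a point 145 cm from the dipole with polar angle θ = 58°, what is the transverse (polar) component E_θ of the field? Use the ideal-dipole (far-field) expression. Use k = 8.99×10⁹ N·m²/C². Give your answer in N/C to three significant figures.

E_θ ≈ 2010 N/C

Dipole moment p = qd = (8.90×10⁻⁶ C)(0.0901 m) = 8.019×10⁻⁷ C·m.
For a dipole, E_θ = (kp sinθ)/r³.
kp/r³ = (8.99×10⁹)(8.019×10⁻⁷)/(1.45)³ = 2365 N/C.
E_θ = 2365·sin58° = 2005 N/C.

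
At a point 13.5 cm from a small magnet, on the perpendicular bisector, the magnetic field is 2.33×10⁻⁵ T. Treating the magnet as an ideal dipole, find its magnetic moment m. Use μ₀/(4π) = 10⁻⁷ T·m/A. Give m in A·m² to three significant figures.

m ≈ 0.573 A·m²

In the equatorial plane B = (μ₀/4π)·m/r³, so m = Br³·4π/(μ₀).
m = (2.33×10⁻⁵)·(0.135)³ / (10⁻⁷) = 0.5733 A·m².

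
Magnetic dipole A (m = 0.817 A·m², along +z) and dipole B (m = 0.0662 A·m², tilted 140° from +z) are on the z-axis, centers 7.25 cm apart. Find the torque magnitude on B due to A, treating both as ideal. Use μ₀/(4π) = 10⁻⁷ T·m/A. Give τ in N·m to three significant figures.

Dipole B is on the axis of dipole A, so B₁ there is axial: B₁ = (μ₀/4π)·2m₁/r³ along +z.
B₁ = 2(10⁻⁷)(0.817)/(0.0725)³ = 4.288×10⁻⁴ T.
τ = m₂ B₁ sinθ.
τ = (0.0662)(4.288×10⁻⁴)·sin140° = 1.825×10⁻⁵ N·m.

τ ≈ 1.82×10⁻⁵ N·m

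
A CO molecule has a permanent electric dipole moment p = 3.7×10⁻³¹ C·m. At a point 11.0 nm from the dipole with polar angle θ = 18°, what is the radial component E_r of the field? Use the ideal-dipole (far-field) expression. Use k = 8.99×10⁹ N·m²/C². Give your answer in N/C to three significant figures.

For a dipole, E_r = (2kp cosθ)/r³.
kp/r³ = (8.99×10⁹)(3.70×10⁻³¹)/(1.10×10⁻⁸)³ = 2499 N/C.
E_r = 2·2499·cos18° = 4754 N/C.

E_r ≈ 4750 N/C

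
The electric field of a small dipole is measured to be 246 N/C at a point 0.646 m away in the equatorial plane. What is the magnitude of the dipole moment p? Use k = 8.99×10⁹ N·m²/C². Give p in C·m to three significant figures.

In the equatorial plane E = kp/r³, so p = Er³/(k).
p = (246)·(0.646)³ / (8.99×10⁹) = 7.377×10⁻⁹ C·m.

p ≈ 7.38×10⁻⁹ C·m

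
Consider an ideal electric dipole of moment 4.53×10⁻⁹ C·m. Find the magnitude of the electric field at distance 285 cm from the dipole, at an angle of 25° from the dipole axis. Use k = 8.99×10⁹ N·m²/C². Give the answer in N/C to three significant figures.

At angle θ the dipole field magnitude is E = (kp/r³)·√(1 + 3cos²θ).
kp/r³ = (8.99×10⁹)(4.53×10⁻⁹) / (2.85)³ = 1.759 N/C.
√(1 + 3cos²25°) = √(1 + 3·0.8214) = √3.4642 ≈ 1.8612.
E ≈ 1.759 × 1.861 = 3.274 N/C.

E ≈ 3.27 N/C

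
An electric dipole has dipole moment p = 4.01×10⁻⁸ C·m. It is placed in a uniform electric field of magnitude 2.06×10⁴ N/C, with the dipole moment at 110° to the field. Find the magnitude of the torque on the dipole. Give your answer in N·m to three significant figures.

Torque on an electric dipole: τ = pE sinθ.
τ = (4.01×10⁻⁸)(2.06×10⁴)·sin110° = 7.762×10⁻⁴ N·m.

τ ≈ 7.76×10⁻⁴ N·m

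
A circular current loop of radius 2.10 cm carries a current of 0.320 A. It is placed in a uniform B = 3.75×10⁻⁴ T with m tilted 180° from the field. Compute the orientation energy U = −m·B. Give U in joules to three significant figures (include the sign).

U ≈ 1.66×10⁻⁷ J

Magnetic moment m = IA = Iπa² = (0.320)·π·(0.0210)² = 4.433×10⁻⁴ A·m².
U = −m·B = −mB cosθ.
U = −(4.433×10⁻⁴)(3.75×10⁻⁴)·cos180° = 1.662×10⁻⁷ J.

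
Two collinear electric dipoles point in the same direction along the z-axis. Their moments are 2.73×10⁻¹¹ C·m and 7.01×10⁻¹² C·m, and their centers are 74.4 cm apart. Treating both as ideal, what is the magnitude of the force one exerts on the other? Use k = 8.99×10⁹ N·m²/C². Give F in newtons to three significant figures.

On-axis field of dipole 1 at distance r: E = 2kp₁/r³. Force on dipole 2 is F = p₂·dE/dr (gradient along axis).
dE/dr = −6kp₁/r⁴, so |F| = 6kp₁p₂/r⁴ (attractive for aligned moments).
F = 6(8.99×10⁹)(2.73×10⁻¹¹)(7.01×10⁻¹²)/(0.744)⁴ = 3.369×10⁻¹¹ N.

F ≈ 3.37×10⁻¹¹ N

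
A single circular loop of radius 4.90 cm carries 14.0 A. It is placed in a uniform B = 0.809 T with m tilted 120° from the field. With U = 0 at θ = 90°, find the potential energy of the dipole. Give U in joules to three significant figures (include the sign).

U ≈ 0.0427 J

Magnetic moment m = IA = Iπa² = (14.0)·π·(0.0490)² = 0.1056 A·m².
U = −m·B = −mB cosθ.
U = −(0.1056)(0.809)·cos120° = 0.04272 J.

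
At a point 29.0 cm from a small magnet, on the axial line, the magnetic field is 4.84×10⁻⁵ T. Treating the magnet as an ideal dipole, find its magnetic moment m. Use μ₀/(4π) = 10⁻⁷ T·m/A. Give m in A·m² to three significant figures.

m ≈ 5.90 A·m²

On axis B = (μ₀/4π)·2m/r³, so m = Br³·4π/(μ₀·2).
m = (4.84×10⁻⁵)·(0.290)³ / (2·10⁻⁷) = 5.902 A·m².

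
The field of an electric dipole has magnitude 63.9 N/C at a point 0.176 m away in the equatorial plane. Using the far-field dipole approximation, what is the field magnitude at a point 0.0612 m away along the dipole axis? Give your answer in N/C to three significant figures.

E ≈ 3040 N/C

Dipole fields scale as 1/r³ in the far field.
The axial field is twice the equatorial field at the same r, so the geometry factor is 2/1.
E₂ = E₁ · (2/1) · (r₁/r₂)³ = 63.9 · 2 · (0.176/0.0612)³.
(r₁/r₂)³ = (2.876)³ = 23.78.
E₂ ≈ 3040 N/C.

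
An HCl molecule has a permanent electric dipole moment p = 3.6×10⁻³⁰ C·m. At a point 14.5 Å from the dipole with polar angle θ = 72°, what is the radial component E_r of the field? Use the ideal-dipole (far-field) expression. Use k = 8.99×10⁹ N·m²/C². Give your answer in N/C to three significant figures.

For a dipole, E_r = (2kp cosθ)/r³.
kp/r³ = (8.99×10⁹)(3.60×10⁻³⁰)/(1.45×10⁻⁹)³ = 1.062×10⁷ N/C.
E_r = 2·1.062×10⁷·cos72° = 6.561×10⁶ N/C.

E_r ≈ 6.56×10⁶ N/C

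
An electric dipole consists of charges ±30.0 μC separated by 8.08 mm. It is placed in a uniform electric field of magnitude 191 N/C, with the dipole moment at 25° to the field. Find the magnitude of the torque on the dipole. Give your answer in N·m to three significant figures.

Dipole moment p = qd = (3.00×10⁻⁵ C)(0.00808 m) = 2.424×10⁻⁷ C·m.
Torque on an electric dipole: τ = pE sinθ.
τ = (2.424×10⁻⁷)(191)·sin25° = 1.957×10⁻⁵ N·m.

τ ≈ 1.96×10⁻⁵ N·m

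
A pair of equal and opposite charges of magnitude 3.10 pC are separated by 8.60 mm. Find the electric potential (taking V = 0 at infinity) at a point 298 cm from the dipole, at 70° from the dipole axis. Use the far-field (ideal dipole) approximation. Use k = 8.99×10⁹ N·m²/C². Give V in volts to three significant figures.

Dipole moment p = qd = (3.10×10⁻¹² C)(0.00860 m) = 2.666×10⁻¹⁴ C·m.
The dipole potential is V = kp cosθ / r².
V = (8.99×10⁹)(2.666×10⁻¹⁴)·cos70° / (2.98)² = 9.231×10⁻⁶ V.

V ≈ 9.23×10⁻⁶ V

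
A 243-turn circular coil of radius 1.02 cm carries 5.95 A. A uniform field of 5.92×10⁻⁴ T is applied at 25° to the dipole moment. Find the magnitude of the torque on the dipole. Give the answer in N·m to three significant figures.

m = NIA = NIπa² = 243·(5.95)·π·(0.0102)² = 0.4726 A·m².
Torque on a magnetic dipole: τ = mB sinθ.
τ = (0.4726)(5.92×10⁻⁴)·sin25° = 1.182×10⁻⁴ N·m.

τ ≈ 1.18×10⁻⁴ N·m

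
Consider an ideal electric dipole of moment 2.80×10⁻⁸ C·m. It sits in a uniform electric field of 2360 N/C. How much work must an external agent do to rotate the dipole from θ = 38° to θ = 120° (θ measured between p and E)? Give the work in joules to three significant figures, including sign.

W_ext = ΔU = U(θ₂) − U(θ₁) = −pE cosθ₂ − (−pE cosθ₁) = pE(cosθ₁ − cosθ₂).
W = (2.80×10⁻⁸)(2360)·(cos38° − cos120°) = (6.608×10⁻⁵)·(+1.2880) = 8.511×10⁻⁵ J.

W ≈ 8.51×10⁻⁵ J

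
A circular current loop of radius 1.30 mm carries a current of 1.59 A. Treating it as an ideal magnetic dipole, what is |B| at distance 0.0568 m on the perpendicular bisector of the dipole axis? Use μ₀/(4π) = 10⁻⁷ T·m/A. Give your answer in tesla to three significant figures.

B ≈ 4.61×10⁻⁹ T

Magnetic moment m = IA = Iπa² = (1.59)·π·(0.00130)² = 8.442×10⁻⁶ A·m².
In the equatorial plane B = (μ₀/4π)·m/r³ (half the axial value).
B = (10⁻⁷)·(8.442×10⁻⁶) / (0.0568)³ = 4.607×10⁻⁹ T.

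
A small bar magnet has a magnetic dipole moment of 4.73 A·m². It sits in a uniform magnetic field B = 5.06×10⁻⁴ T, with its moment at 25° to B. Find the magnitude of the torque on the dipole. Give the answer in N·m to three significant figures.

τ ≈ 0.00101 N·m

Torque on a magnetic dipole: τ = mB sinθ.
τ = (4.73)(5.06×10⁻⁴)·sin25° = 0.001011 N·m.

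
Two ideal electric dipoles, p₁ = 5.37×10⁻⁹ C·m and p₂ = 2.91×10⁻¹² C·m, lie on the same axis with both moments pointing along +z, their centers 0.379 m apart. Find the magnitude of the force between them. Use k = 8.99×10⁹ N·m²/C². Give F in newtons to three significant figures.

On-axis field of dipole 1 at distance r: E = 2kp₁/r³. Force on dipole 2 is F = p₂·dE/dr (gradient along axis).
dE/dr = −6kp₁/r⁴, so |F| = 6kp₁p₂/r⁴ (attractive for aligned moments).
F = 6(8.99×10⁹)(5.37×10⁻⁹)(2.91×10⁻¹²)/(0.379)⁴ = 4.085×10⁻⁸ N.

F ≈ 4.09×10⁻⁸ N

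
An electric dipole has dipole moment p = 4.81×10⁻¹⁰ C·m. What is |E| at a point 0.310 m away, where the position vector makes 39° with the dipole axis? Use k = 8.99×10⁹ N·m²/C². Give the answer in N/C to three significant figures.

At angle θ the dipole field magnitude is E = (kp/r³)·√(1 + 3cos²θ).
kp/r³ = (8.99×10⁹)(4.81×10⁻¹⁰) / (0.310)³ = 145.2 N/C.
√(1 + 3cos²39°) = √(1 + 3·0.6040) = √2.8119 ≈ 1.6769.
E ≈ 145.2 × 1.677 = 243.4 N/C.

E ≈ 243 N/C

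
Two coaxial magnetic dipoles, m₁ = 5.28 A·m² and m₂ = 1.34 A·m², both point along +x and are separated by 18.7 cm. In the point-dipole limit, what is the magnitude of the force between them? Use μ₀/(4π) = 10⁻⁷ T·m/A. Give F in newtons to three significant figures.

On-axis B of dipole 1: B = (μ₀/4π)·2m₁/r³. Force on dipole 2: F = m₂·dB/dr.
dB/dr = −(μ₀/4π)·6m₁/r⁴, so |F| = (μ₀/4π)·6m₁m₂/r⁴.
F = 6(10⁻⁷)(5.28)(1.34)/(0.187)⁴ = 0.003472 N.

F ≈ 0.00347 N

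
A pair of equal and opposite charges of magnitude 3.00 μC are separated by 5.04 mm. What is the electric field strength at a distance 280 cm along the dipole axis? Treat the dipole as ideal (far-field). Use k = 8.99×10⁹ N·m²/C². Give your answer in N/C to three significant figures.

Dipole moment p = qd = (3.00×10⁻⁶ C)(0.00504 m) = 1.512×10⁻⁸ C·m.
On the dipole axis E = 2kp/r³.
E = 2·(8.99×10⁹)(1.512×10⁻⁸) / (2.80)³ = 12.38 N/C.

E ≈ 12.4 N/C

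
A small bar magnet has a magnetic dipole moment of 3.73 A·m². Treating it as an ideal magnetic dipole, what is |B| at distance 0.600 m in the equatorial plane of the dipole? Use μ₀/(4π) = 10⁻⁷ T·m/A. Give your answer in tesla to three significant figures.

B ≈ 1.73×10⁻⁶ T

In the equatorial plane B = (μ₀/4π)·m/r³ (half the axial value).
B = (10⁻⁷)·(3.73) / (0.600)³ = 1.727×10⁻⁶ T.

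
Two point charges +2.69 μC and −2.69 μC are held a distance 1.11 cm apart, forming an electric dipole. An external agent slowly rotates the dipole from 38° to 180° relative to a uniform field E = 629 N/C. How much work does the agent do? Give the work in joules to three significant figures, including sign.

W ≈ 3.36×10⁻⁵ J

Dipole moment p = qd = (2.69×10⁻⁶ C)(0.0111 m) = 2.986×10⁻⁸ C·m.
W_ext = ΔU = U(θ₂) − U(θ₁) = −pE cosθ₂ − (−pE cosθ₁) = pE(cosθ₁ − cosθ₂).
W = (2.986×10⁻⁸)(629)·(cos38° − cos180°) = (1.878×10⁻⁵)·(+1.7880) = 3.358×10⁻⁵ J.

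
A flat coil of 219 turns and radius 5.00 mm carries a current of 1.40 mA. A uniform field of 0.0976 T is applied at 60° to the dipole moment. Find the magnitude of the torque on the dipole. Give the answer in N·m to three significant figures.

m = NIA = NIπa² = 219·(0.00140)·π·(0.00500)² = 2.408×10⁻⁵ A·m².
Torque on a magnetic dipole: τ = mB sinθ.
τ = (2.408×10⁻⁵)(0.0976)·sin60° = 2.035×10⁻⁶ N·m.

τ ≈ 2.04×10⁻⁶ N·m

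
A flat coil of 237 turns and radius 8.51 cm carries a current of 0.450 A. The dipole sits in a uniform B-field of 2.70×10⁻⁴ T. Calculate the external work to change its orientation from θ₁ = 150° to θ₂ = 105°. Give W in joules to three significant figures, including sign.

m = NIA = NIπa² = 237·(0.450)·π·(0.0851)² = 2.426 A·m².
W_ext = ΔU = −mB cosθ₂ + mB cosθ₁ = mB(cosθ₁ − cosθ₂).
W = (2.426)(2.70×10⁻⁴)·(cos150° − cos105°) = (6.550×10⁻⁴)·(-0.6072) = -3.977×10⁻⁴ J.

W ≈ -3.98×10⁻⁴ J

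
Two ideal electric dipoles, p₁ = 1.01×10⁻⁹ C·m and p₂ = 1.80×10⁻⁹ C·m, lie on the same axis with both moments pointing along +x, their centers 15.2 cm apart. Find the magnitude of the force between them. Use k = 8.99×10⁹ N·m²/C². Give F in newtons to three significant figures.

On-axis field of dipole 1 at distance r: E = 2kp₁/r³. Force on dipole 2 is F = p₂·dE/dr (gradient along axis).
dE/dr = −6kp₁/r⁴, so |F| = 6kp₁p₂/r⁴ (attractive for aligned moments).
F = 6(8.99×10⁹)(1.01×10⁻⁹)(1.80×10⁻⁹)/(0.152)⁴ = 1.837×10⁻⁴ N.

F ≈ 1.84×10⁻⁴ N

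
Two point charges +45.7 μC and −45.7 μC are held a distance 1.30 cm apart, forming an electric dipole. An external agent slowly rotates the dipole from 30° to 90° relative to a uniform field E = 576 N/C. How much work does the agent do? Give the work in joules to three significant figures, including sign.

Dipole moment p = qd = (4.57×10⁻⁵ C)(0.0130 m) = 5.941×10⁻⁷ C·m.
W_ext = ΔU = U(θ₂) − U(θ₁) = −pE cosθ₂ − (−pE cosθ₁) = pE(cosθ₁ − cosθ₂).
W = (5.941×10⁻⁷)(576)·(cos30° − cos90°) = (3.422×10⁻⁴)·(+0.8660) = 2.964×10⁻⁴ J.

W ≈ 2.96×10⁻⁴ J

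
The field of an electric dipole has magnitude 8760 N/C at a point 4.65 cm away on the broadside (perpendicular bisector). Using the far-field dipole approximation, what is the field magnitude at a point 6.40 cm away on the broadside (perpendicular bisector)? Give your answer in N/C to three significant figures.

Dipole fields scale as 1/r³ in the far field; the geometry is the same at both points.
E₂ = E₁ · (r₁/r₂)³ = 8760 · (4.65/6.40)³.
(r₁/r₂)³ = (0.7266)³ = 0.3835.
E₂ ≈ 3360 N/C.

E ≈ 3360 N/C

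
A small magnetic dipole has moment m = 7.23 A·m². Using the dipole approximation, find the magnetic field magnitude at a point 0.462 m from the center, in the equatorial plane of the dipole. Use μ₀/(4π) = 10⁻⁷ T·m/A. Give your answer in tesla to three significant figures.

B ≈ 7.33×10⁻⁶ T

In the equatorial plane B = (μ₀/4π)·m/r³ (half the axial value).
B = (10⁻⁷)·(7.23) / (0.462)³ = 7.332×10⁻⁶ T.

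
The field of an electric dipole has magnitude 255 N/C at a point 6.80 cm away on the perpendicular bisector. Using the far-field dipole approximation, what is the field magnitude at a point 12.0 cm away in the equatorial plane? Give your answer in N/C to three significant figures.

E ≈ 46.4 N/C

Dipole fields scale as 1/r³ in the far field; the geometry is the same at both points.
E₂ = E₁ · (r₁/r₂)³ = 255 · (6.80/12.0)³.
(r₁/r₂)³ = (0.5667)³ = 0.182.
E₂ ≈ 46.40 N/C.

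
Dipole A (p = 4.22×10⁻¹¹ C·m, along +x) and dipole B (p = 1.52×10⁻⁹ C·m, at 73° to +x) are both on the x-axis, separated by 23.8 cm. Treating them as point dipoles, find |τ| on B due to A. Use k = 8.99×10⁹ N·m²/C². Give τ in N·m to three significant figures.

The second dipole sits on the axis of the first, so the field there is axial: E₁ = 2kp₁/r³ along +x.
E₁ = 2(8.99×10⁹)(4.22×10⁻¹¹)/(0.238)³ = 56.28 N/C.
Torque on the second dipole: τ = p₂ E₁ sinθ.
τ = (1.52×10⁻⁹)(56.28)·sin73° = 8.181×10⁻⁸ N·m.

τ ≈ 8.18×10⁻⁸ N·m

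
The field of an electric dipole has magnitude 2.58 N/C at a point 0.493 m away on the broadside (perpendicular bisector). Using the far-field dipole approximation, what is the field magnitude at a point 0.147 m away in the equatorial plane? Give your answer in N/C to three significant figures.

E ≈ 97.3 N/C

Dipole fields scale as 1/r³ in the far field; the geometry is the same at both points.
E₂ = E₁ · (r₁/r₂)³ = 2.58 · (0.493/0.147)³.
(r₁/r₂)³ = (3.354)³ = 37.72.
E₂ ≈ 97.32 N/C.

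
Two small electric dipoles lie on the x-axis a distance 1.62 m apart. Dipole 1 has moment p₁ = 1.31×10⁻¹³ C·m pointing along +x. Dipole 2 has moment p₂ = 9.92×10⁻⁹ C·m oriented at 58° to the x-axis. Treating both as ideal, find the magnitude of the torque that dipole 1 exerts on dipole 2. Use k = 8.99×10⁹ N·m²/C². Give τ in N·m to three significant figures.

τ ≈ 4.66×10⁻¹² N·m

The second dipole sits on the axis of the first, so the field there is axial: E₁ = 2kp₁/r³ along +x.
E₁ = 2(8.99×10⁹)(1.31×10⁻¹³)/(1.62)³ = 5.540×10⁻⁴ N/C.
Torque on the second dipole: τ = p₂ E₁ sinθ.
τ = (9.92×10⁻⁹)(5.540×10⁻⁴)·sin58° = 4.661×10⁻¹² N·m.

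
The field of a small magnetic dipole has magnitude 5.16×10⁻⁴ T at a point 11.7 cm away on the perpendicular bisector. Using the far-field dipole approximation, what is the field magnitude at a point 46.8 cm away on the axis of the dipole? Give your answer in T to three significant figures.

Dipole fields scale as 1/r³ in the far field.
The axial field is twice the equatorial field at the same r, so the geometry factor is 2/1.
B₂ = B₁ · (2/1) · (r₁/r₂)³ = 5.16×10⁻⁴ · 2 · (11.7/46.8)³.
(r₁/r₂)³ = (0.25)³ = 0.01562.
B₂ ≈ 1.612×10⁻⁵ T.

B ≈ 1.61×10⁻⁵ T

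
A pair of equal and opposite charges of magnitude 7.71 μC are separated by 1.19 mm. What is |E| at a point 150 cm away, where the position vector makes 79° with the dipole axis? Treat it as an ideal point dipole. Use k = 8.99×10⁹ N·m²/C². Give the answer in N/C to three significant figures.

Dipole moment p = qd = (7.71×10⁻⁶ C)(0.00119 m) = 9.175×10⁻⁹ C·m.
At angle θ the dipole field magnitude is E = (kp/r³)·√(1 + 3cos²θ).
kp/r³ = (8.99×10⁹)(9.175×10⁻⁹) / (1.50)³ = 24.44 N/C.
√(1 + 3cos²79°) = √(1 + 3·0.0364) = √1.1092 ≈ 1.0532.
E ≈ 24.44 × 1.053 = 25.74 N/C.

E ≈ 25.7 N/C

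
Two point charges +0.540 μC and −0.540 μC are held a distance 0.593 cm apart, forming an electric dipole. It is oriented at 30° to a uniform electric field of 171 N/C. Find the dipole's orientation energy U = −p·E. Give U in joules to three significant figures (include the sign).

U ≈ -4.74×10⁻⁷ J

Dipole moment p = qd = (5.40×10⁻⁷ C)(0.00593 m) = 3.202×10⁻⁹ C·m.
U = −p·E = −pE cosθ.
U = −(3.202×10⁻⁹)(171)·cos30° = -4.742×10⁻⁷ J.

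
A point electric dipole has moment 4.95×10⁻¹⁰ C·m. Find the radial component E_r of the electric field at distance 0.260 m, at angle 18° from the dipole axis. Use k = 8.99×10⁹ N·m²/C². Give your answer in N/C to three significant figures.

For a dipole, E_r = (2kp cosθ)/r³.
kp/r³ = (8.99×10⁹)(4.95×10⁻¹⁰)/(0.260)³ = 253.2 N/C.
E_r = 2·253.2·cos18° = 481.6 N/C.

E_r ≈ 482 N/C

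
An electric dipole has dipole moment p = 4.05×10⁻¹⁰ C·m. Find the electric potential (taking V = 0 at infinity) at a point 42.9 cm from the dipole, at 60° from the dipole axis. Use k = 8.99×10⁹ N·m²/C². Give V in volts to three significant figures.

The dipole potential is V = kp cosθ / r².
V = (8.99×10⁹)(4.05×10⁻¹⁰)·cos60° / (0.429)² = 9.892 V.

V ≈ 9.89 V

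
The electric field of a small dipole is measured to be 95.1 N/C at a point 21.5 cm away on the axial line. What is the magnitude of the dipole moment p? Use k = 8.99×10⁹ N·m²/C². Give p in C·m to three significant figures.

On axis E = 2kp/r³, so p = Er³/(2k).
p = (95.1)·(0.215)³ / (2·8.99×10⁹) = 5.257×10⁻¹¹ C·m.

p ≈ 5.26×10⁻¹¹ C·m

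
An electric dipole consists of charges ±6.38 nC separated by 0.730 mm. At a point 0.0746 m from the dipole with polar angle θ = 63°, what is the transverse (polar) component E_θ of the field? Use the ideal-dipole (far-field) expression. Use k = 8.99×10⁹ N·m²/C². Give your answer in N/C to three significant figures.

Dipole moment p = qd = (6.38×10⁻⁹ C)(7.30×10⁻⁴ m) = 4.657×10⁻¹² C·m.
For a dipole, E_θ = (kp sinθ)/r³.
kp/r³ = (8.99×10⁹)(4.657×10⁻¹²)/(0.0746)³ = 100.8 N/C.
E_θ = 100.8·sin63° = 89.85 N/C.

E_θ ≈ 89.9 N/C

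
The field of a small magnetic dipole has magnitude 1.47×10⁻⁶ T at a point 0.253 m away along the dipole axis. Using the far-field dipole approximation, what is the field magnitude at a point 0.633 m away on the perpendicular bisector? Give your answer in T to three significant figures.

B ≈ 4.69×10⁻⁸ T

Dipole fields scale as 1/r³ in the far field.
The axial field is twice the equatorial field at the same r, so the geometry factor is 1/2.
B₂ = B₁ · (1/2) · (r₁/r₂)³ = 1.47×10⁻⁶ · 0.5 · (0.253/0.633)³.
(r₁/r₂)³ = (0.3997)³ = 0.06385.
B₂ ≈ 4.693×10⁻⁸ T.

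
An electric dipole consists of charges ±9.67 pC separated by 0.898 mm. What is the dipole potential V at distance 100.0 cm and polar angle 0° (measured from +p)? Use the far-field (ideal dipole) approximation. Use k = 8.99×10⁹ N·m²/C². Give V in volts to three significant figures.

V ≈ 7.81×10⁻⁵ V

Dipole moment p = qd = (9.67×10⁻¹² C)(8.98×10⁻⁴ m) = 8.684×10⁻¹⁵ C·m.
The dipole potential is V = kp cosθ / r².
V = (8.99×10⁹)(8.684×10⁻¹⁵)·cos0° / (1.00)² = 7.807×10⁻⁵ V.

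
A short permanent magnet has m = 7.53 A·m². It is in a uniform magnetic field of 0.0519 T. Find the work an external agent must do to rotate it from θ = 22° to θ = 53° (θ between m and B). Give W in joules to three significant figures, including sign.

W ≈ 0.127 J

W_ext = ΔU = −mB cosθ₂ + mB cosθ₁ = mB(cosθ₁ − cosθ₂).
W = (7.53)(0.0519)·(cos22° − cos53°) = (0.3908)·(+0.3254) = 0.1272 J.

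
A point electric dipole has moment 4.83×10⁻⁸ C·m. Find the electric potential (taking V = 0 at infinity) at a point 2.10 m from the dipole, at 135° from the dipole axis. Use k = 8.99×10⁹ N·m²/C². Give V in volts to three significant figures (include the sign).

The dipole potential is V = kp cosθ / r².
V = (8.99×10⁹)(4.83×10⁻⁸)·cos135° / (2.10)² = -69.62 V.

V ≈ -69.6 V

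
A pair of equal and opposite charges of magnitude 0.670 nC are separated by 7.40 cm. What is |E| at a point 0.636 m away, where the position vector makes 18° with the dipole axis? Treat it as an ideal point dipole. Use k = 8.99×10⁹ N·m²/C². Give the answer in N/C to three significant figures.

Dipole moment p = qd = (6.70×10⁻¹⁰ C)(0.0740 m) = 4.958×10⁻¹¹ C·m.
At angle θ the dipole field magnitude is E = (kp/r³)·√(1 + 3cos²θ).
kp/r³ = (8.99×10⁹)(4.958×10⁻¹¹) / (0.636)³ = 1.733 N/C.
√(1 + 3cos²18°) = √(1 + 3·0.9045) = √3.7135 ≈ 1.9271.
E ≈ 1.733 × 1.927 = 3.339 N/C.

E ≈ 3.34 N/C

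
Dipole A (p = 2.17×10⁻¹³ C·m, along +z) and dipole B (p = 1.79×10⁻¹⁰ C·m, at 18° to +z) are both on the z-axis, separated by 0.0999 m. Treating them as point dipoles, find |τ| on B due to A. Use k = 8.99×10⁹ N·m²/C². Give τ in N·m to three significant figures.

τ ≈ 2.16×10⁻¹⁰ N·m

The second dipole sits on the axis of the first, so the field there is axial: E₁ = 2kp₁/r³ along +z.
E₁ = 2(8.99×10⁹)(2.17×10⁻¹³)/(0.0999)³ = 3.913 N/C.
Torque on the second dipole: τ = p₂ E₁ sinθ.
τ = (1.79×10⁻¹⁰)(3.913)·sin18° = 2.165×10⁻¹⁰ N·m.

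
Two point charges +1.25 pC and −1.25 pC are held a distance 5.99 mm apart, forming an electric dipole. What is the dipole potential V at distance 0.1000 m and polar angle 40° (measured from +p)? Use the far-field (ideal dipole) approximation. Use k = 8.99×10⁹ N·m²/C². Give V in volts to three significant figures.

V ≈ 0.00516 V

Dipole moment p = qd = (1.25×10⁻¹² C)(0.00599 m) = 7.488×10⁻¹⁵ C·m.
The dipole potential is V = kp cosθ / r².
V = (8.99×10⁹)(7.488×10⁻¹⁵)·cos40° / (0.100)² = 0.005157 V.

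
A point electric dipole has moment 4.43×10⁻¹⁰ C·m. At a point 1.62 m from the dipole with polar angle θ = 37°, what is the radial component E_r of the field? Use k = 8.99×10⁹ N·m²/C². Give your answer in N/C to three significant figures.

For a dipole, E_r = (2kp cosθ)/r³.
kp/r³ = (8.99×10⁹)(4.43×10⁻¹⁰)/(1.62)³ = 0.9367 N/C.
E_r = 2·0.9367·cos37° = 1.496 N/C.

E_r ≈ 1.50 N/C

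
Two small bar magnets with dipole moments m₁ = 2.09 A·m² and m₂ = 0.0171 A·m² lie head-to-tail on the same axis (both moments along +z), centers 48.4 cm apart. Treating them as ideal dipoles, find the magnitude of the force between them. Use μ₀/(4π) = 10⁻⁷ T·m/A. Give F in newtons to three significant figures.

F ≈ 3.91×10⁻⁷ N

On-axis B of dipole 1: B = (μ₀/4π)·2m₁/r³. Force on dipole 2: F = m₂·dB/dr.
dB/dr = −(μ₀/4π)·6m₁/r⁴, so |F| = (μ₀/4π)·6m₁m₂/r⁴.
F = 6(10⁻⁷)(2.09)(0.0171)/(0.484)⁴ = 3.908×10⁻⁷ N.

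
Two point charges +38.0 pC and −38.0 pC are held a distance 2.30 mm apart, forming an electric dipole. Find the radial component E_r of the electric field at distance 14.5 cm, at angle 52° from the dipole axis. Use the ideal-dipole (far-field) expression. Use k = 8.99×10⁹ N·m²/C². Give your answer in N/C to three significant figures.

Dipole moment p = qd = (3.80×10⁻¹¹ C)(0.00230 m) = 8.74×10⁻¹⁴ C·m.
For a dipole, E_r = (2kp cosθ)/r³.
kp/r³ = (8.99×10⁹)(8.74×10⁻¹⁴)/(0.145)³ = 0.2577 N/C.
E_r = 2·0.2577·cos52° = 0.3174 N/C.

E_r ≈ 0.317 N/C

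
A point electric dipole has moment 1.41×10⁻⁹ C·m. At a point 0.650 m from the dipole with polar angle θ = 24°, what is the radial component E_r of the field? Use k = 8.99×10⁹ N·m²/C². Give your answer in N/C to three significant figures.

E_r ≈ 84.3 N/C

For a dipole, E_r = (2kp cosθ)/r³.
kp/r³ = (8.99×10⁹)(1.41×10⁻⁹)/(0.650)³ = 46.16 N/C.
E_r = 2·46.16·cos24° = 84.33 N/C.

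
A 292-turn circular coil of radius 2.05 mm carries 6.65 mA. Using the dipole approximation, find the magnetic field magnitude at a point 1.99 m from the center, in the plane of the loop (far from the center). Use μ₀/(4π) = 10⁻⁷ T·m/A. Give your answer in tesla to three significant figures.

B ≈ 3.25×10⁻¹³ T

m = NIA = NIπa² = 292·(0.00665)·π·(0.00205)² = 2.564×10⁻⁵ A·m².
In the equatorial plane B = (μ₀/4π)·m/r³ (half the axial value).
B = (10⁻⁷)·(2.564×10⁻⁵) / (1.99)³ = 3.254×10⁻¹³ T.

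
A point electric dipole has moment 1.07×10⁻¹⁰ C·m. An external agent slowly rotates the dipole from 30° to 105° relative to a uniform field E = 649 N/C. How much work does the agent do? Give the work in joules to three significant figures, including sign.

W ≈ 7.81×10⁻⁸ J

W_ext = ΔU = U(θ₂) − U(θ₁) = −pE cosθ₂ − (−pE cosθ₁) = pE(cosθ₁ − cosθ₂).
W = (1.07×10⁻¹⁰)(649)·(cos30° − cos105°) = (6.944×10⁻⁸)·(+1.1248) = 7.811×10⁻⁸ J.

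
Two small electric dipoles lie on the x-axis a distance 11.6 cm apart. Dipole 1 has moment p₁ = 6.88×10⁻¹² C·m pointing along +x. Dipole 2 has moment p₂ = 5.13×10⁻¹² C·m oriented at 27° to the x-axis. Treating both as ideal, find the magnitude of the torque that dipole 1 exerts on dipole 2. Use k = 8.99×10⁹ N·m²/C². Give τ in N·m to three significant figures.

τ ≈ 1.85×10⁻¹⁰ N·m

The second dipole sits on the axis of the first, so the field there is axial: E₁ = 2kp₁/r³ along +x.
E₁ = 2(8.99×10⁹)(6.88×10⁻¹²)/(0.116)³ = 79.25 N/C.
Torque on the second dipole: τ = p₂ E₁ sinθ.
τ = (5.13×10⁻¹²)(79.25)·sin27° = 1.846×10⁻¹⁰ N·m.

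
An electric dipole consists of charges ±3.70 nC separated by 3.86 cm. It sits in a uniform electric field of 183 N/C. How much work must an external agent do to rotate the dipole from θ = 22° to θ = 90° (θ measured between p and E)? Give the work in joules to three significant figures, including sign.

W ≈ 2.42×10⁻⁸ J

Dipole moment p = qd = (3.70×10⁻⁹ C)(0.0386 m) = 1.428×10⁻¹⁰ C·m.
W_ext = ΔU = U(θ₂) − U(θ₁) = −pE cosθ₂ − (−pE cosθ₁) = pE(cosθ₁ − cosθ₂).
W = (1.428×10⁻¹⁰)(183)·(cos22° − cos90°) = (2.613×10⁻⁸)·(+0.9272) = 2.423×10⁻⁸ J.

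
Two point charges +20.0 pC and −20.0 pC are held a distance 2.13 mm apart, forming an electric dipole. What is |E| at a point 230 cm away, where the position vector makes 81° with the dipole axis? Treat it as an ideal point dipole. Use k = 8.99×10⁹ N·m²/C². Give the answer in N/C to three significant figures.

Dipole moment p = qd = (2.00×10⁻¹¹ C)(0.00213 m) = 4.26×10⁻¹⁴ C·m.
At angle θ the dipole field magnitude is E = (kp/r³)·√(1 + 3cos²θ).
kp/r³ = (8.99×10⁹)(4.26×10⁻¹⁴) / (2.30)³ = 3.148×10⁻⁵ N/C.
√(1 + 3cos²81°) = √(1 + 3·0.0245) = √1.0734 ≈ 1.0361.
E ≈ 3.148×10⁻⁵ × 1.036 = 3.261×10⁻⁵ N/C.

E ≈ 3.26×10⁻⁵ N/C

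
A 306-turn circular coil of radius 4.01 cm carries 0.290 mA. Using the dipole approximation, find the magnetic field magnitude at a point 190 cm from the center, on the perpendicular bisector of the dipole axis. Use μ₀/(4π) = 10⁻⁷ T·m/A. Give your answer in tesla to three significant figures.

m = NIA = NIπa² = 306·(2.90×10⁻⁴)·π·(0.0401)² = 4.483×10⁻⁴ A·m².
In the equatorial plane B = (μ₀/4π)·m/r³ (half the axial value).
B = (10⁻⁷)·(4.483×10⁻⁴) / (1.90)³ = 6.536×10⁻¹² T.

B ≈ 6.54×10⁻¹² T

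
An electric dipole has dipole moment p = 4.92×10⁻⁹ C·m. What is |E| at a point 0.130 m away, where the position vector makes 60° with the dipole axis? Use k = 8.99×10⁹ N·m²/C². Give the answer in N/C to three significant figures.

At angle θ the dipole field magnitude is E = (kp/r³)·√(1 + 3cos²θ).
kp/r³ = (8.99×10⁹)(4.92×10⁻⁹) / (0.130)³ = 2.013×10⁴ N/C.
√(1 + 3cos²60°) = √(1 + 3·0.2500) = √1.7500 ≈ 1.3229.
E ≈ 2.013×10⁴ × 1.323 = 2.663×10⁴ N/C.

E ≈ 2.66×10⁴ N/C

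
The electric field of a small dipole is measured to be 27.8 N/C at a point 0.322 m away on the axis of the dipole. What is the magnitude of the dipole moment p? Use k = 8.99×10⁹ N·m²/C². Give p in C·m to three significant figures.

On axis E = 2kp/r³, so p = Er³/(2k).
p = (27.8)·(0.322)³ / (2·8.99×10⁹) = 5.162×10⁻¹¹ C·m.

p ≈ 5.16×10⁻¹¹ C·m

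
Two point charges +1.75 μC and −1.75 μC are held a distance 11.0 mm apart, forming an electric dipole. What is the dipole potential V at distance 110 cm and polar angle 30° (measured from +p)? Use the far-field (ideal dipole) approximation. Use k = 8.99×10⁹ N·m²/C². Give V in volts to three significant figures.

Dipole moment p = qd = (1.75×10⁻⁶ C)(0.0110 m) = 1.925×10⁻⁸ C·m.
The dipole potential is V = kp cosθ / r².
V = (8.99×10⁹)(1.925×10⁻⁸)·cos30° / (1.10)² = 123.9 V.

V ≈ 124 V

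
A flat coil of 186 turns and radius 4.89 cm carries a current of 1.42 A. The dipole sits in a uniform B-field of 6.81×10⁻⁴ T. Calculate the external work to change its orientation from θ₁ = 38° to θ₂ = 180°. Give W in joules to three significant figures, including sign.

m = NIA = NIπa² = 186·(1.42)·π·(0.0489)² = 1.984 A·m².
W_ext = ΔU = −mB cosθ₂ + mB cosθ₁ = mB(cosθ₁ − cosθ₂).
W = (1.984)(6.81×10⁻⁴)·(cos38° − cos180°) = (0.001351)·(+1.7880) = 0.002416 J.

W ≈ 0.00242 J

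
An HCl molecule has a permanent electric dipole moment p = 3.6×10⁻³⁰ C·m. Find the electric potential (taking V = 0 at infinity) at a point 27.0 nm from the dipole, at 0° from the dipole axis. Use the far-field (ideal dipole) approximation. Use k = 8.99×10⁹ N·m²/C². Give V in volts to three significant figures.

V ≈ 4.44×10⁻⁵ V

The dipole potential is V = kp cosθ / r².
V = (8.99×10⁹)(3.60×10⁻³⁰)·cos0° / (2.70×10⁻⁸)² = 4.440×10⁻⁵ V.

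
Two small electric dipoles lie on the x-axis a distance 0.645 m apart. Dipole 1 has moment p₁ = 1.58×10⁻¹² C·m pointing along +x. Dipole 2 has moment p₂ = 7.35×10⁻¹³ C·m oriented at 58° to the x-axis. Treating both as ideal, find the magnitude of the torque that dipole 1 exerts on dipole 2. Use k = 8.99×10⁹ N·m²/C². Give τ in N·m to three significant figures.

The second dipole sits on the axis of the first, so the field there is axial: E₁ = 2kp₁/r³ along +x.
E₁ = 2(8.99×10⁹)(1.58×10⁻¹²)/(0.645)³ = 0.1059 N/C.
Torque on the second dipole: τ = p₂ E₁ sinθ.
τ = (7.35×10⁻¹³)(0.1059)·sin58° = 6.599×10⁻¹⁴ N·m.

τ ≈ 6.60×10⁻¹⁴ N·m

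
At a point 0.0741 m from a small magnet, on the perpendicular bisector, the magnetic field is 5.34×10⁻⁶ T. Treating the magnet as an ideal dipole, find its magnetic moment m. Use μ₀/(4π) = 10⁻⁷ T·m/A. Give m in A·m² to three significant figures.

In the equatorial plane B = (μ₀/4π)·m/r³, so m = Br³·4π/(μ₀).
m = (5.34×10⁻⁶)·(0.0741)³ / (10⁻⁷) = 0.02173 A·m².

m ≈ 0.0217 A·m²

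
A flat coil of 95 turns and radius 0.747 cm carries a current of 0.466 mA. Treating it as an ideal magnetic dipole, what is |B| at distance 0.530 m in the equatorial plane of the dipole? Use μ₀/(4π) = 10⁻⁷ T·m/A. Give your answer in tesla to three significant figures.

B ≈ 5.21×10⁻¹² T

m = NIA = NIπa² = 95·(4.66×10⁻⁴)·π·(0.00747)² = 7.761×10⁻⁶ A·m².
In the equatorial plane B = (μ₀/4π)·m/r³ (half the axial value).
B = (10⁻⁷)·(7.761×10⁻⁶) / (0.530)³ = 5.213×10⁻¹² T.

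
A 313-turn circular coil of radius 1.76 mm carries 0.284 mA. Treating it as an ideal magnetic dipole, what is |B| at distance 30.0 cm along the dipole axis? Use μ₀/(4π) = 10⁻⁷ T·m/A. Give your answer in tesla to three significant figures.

B ≈ 6.41×10⁻¹² T

m = NIA = NIπa² = 313·(2.84×10⁻⁴)·π·(0.00176)² = 8.65×10⁻⁷ A·m².
On axis B = (μ₀/4π)·2m/r³.
B = 2·(10⁻⁷)·(8.65×10⁻⁷) / (0.300)³ = 6.407×10⁻¹² T.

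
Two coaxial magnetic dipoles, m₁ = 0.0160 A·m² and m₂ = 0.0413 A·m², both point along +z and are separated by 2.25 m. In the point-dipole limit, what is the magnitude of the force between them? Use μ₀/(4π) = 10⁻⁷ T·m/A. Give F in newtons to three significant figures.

F ≈ 1.55×10⁻¹¹ N

On-axis B of dipole 1: B = (μ₀/4π)·2m₁/r³. Force on dipole 2: F = m₂·dB/dr.
dB/dr = −(μ₀/4π)·6m₁/r⁴, so |F| = (μ₀/4π)·6m₁m₂/r⁴.
F = 6(10⁻⁷)(0.0160)(0.0413)/(2.25)⁴ = 1.547×10⁻¹¹ N.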